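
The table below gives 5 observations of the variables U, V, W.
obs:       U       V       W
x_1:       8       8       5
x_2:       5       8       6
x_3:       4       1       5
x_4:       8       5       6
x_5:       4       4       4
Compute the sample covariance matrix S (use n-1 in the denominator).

Step 1 — column means:
  mean(U) = (8 + 5 + 4 + 8 + 4) / 5 = 29/5 = 5.8
  mean(V) = (8 + 8 + 1 + 5 + 4) / 5 = 26/5 = 5.2
  mean(W) = (5 + 6 + 5 + 6 + 4) / 5 = 26/5 = 5.2

Step 2 — sample covariance S[i,j] = (1/(n-1)) · Σ_k (x_{k,i} - mean_i) · (x_{k,j} - mean_j), with n-1 = 4.
  S[U,U] = ((2.2)·(2.2) + (-0.8)·(-0.8) + (-1.8)·(-1.8) + (2.2)·(2.2) + (-1.8)·(-1.8)) / 4 = 16.8/4 = 4.2
  S[U,V] = ((2.2)·(2.8) + (-0.8)·(2.8) + (-1.8)·(-4.2) + (2.2)·(-0.2) + (-1.8)·(-1.2)) / 4 = 13.2/4 = 3.3
  S[U,W] = ((2.2)·(-0.2) + (-0.8)·(0.8) + (-1.8)·(-0.2) + (2.2)·(0.8) + (-1.8)·(-1.2)) / 4 = 3.2/4 = 0.8
  S[V,V] = ((2.8)·(2.8) + (2.8)·(2.8) + (-4.2)·(-4.2) + (-0.2)·(-0.2) + (-1.2)·(-1.2)) / 4 = 34.8/4 = 8.7
  S[V,W] = ((2.8)·(-0.2) + (2.8)·(0.8) + (-4.2)·(-0.2) + (-0.2)·(0.8) + (-1.2)·(-1.2)) / 4 = 3.8/4 = 0.95
  S[W,W] = ((-0.2)·(-0.2) + (0.8)·(0.8) + (-0.2)·(-0.2) + (0.8)·(0.8) + (-1.2)·(-1.2)) / 4 = 2.8/4 = 0.7

S is symmetric (S[j,i] = S[i,j]). Assembling:

S = [[4.2, 3.3, 0.8],
 [3.3, 8.7, 0.95],
 [0.8, 0.95, 0.7]]


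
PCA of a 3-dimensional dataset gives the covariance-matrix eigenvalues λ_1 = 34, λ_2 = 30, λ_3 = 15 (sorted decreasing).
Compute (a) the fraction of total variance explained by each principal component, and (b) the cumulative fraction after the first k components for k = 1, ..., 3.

Step 1 — total variance = trace(Sigma) = Σ λ_i = 34 + 30 + 15 = 79.

Step 2 — fraction explained by component i = λ_i / Σ λ:
  PC1: 34/79 = 0.4304
  PC2: 30/79 = 0.3797
  PC3: 15/79 = 0.1899

Step 3 — cumulative fraction after k components = (λ_1 + ... + λ_k) / Σ λ:
  k = 1: 34/79 = 0.4304
  k = 2: (34 + 30)/79 = 64/79 = 0.8101
  k = 3: (34 + 30 + 15)/79 = 79/79 = 1

Summary (fraction, with percent):

explained: PC1 0.4304 (43.04%), PC2 0.3797 (37.97%), PC3 0.1899 (18.99%);  cumulative: 0.4304, 0.8101, 1


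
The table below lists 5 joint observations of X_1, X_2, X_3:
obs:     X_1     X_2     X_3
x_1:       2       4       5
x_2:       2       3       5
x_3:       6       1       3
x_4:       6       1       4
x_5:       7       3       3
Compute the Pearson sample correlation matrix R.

Step 1 — column means:
  mean(X_1) = (2 + 2 + 6 + 6 + 7) / 5 = 23/5 = 4.6
  mean(X_2) = (4 + 3 + 1 + 1 + 3) / 5 = 12/5 = 2.4
  mean(X_3) = (5 + 5 + 3 + 4 + 3) / 5 = 20/5 = 4

Step 2 — sample variances and covariances s[i,j] = (1/(n-1)) · Σ_k (x_{k,i} - mean_i) · (x_{k,j} - mean_j), with n-1 = 4:
  s[X_1,X_1] = ((-2.6)·(-2.6) + (-2.6)·(-2.6) + (1.4)·(1.4) + (1.4)·(1.4) + (2.4)·(2.4)) / 4 = 23.2/4 = 5.8
  s[X_1,X_2] = ((-2.6)·(1.6) + (-2.6)·(0.6) + (1.4)·(-1.4) + (1.4)·(-1.4) + (2.4)·(0.6)) / 4 = -8.2/4 = -2.05
  s[X_1,X_3] = ((-2.6)·(1) + (-2.6)·(1) + (1.4)·(-1) + (1.4)·(0) + (2.4)·(-1)) / 4 = -9/4 = -2.25
  s[X_2,X_2] = ((1.6)·(1.6) + (0.6)·(0.6) + (-1.4)·(-1.4) + (-1.4)·(-1.4) + (0.6)·(0.6)) / 4 = 7.2/4 = 1.8
  s[X_2,X_3] = ((1.6)·(1) + (0.6)·(1) + (-1.4)·(-1) + (-1.4)·(0) + (0.6)·(-1)) / 4 = 3/4 = 0.75
  s[X_3,X_3] = ((1)·(1) + (1)·(1) + (-1)·(-1) + (0)·(0) + (-1)·(-1)) / 4 = 4/4 = 1
  Sample standard deviations s_i = √(s[i,i]):
  s(X_1) = √(5.8) = 2.4083
  s(X_2) = √(1.8) = 1.3416
  s(X_3) = √(1) = 1

Step 3 — r_{ij} = s_{ij} / (s_i · s_j):
  r[X_1,X_1] = 1 (diagonal).
  r[X_1,X_2] = -2.05 / (2.4083 · 1.3416) = -2.05 / 3.2311 = -0.6345
  r[X_1,X_3] = -2.25 / (2.4083 · 1) = -2.25 / 2.4083 = -0.9343
  r[X_2,X_2] = 1 (diagonal).
  r[X_2,X_3] = 0.75 / (1.3416 · 1) = 0.75 / 1.3416 = 0.559
  r[X_3,X_3] = 1 (diagonal).

R is symmetric with unit diagonal. Assembling:

R = [[1, -0.6345, -0.9343],
 [-0.6345, 1, 0.559],
 [-0.9343, 0.559, 1]]


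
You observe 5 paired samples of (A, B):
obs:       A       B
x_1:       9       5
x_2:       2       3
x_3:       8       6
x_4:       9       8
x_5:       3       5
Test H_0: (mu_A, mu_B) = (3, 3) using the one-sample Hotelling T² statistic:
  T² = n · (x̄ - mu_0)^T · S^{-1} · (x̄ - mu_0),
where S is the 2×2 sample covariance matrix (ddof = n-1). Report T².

Step 1 — sample mean vector:
  mean(A) = (9 + 2 + 8 + 9 + 3) / 5 = 31/5 = 6.2
  mean(B) = (5 + 3 + 6 + 8 + 5) / 5 = 27/5 = 5.4
  x̄ = (6.2, 5.4),  deviation x̄ - mu_0 = (6.2, 5.4) - (3, 3) = (3.2, 2.4).

Step 2 — sample covariance matrix, S[i,j] = (1/(n-1)) · Σ_k (x_{k,i} - mean_i) · (x_{k,j} - mean_j), divisor n-1 = 4:
  S[A,A] = ((2.8)·(2.8) + (-4.2)·(-4.2) + (1.8)·(1.8) + (2.8)·(2.8) + (-3.2)·(-3.2)) / 4 = 46.8/4 = 11.7
  S[A,B] = ((2.8)·(-0.4) + (-4.2)·(-2.4) + (1.8)·(0.6) + (2.8)·(2.6) + (-3.2)·(-0.4)) / 4 = 18.6/4 = 4.65
  S[B,B] = ((-0.4)·(-0.4) + (-2.4)·(-2.4) + (0.6)·(0.6) + (2.6)·(2.6) + (-0.4)·(-0.4)) / 4 = 13.2/4 = 3.3
  S = [[11.7, 4.65],
 [4.65, 3.3]].

Step 3 — invert S. det(S) = 11.7·3.3 - (4.65)² = 16.9875.
  S^{-1} = (1/det) · [[d, -b], [-b, a]] = [[0.1943, -0.2737],
 [-0.2737, 0.6887]].

Step 4 — quadratic form (x̄ - mu_0)^T · S^{-1} · (x̄ - mu_0):
  S^{-1} · (x̄ - mu_0) = (-0.0353, 0.777),
  (x̄ - mu_0)^T · [...] = (3.2)·(-0.0353) + (2.4)·(0.777) = 1.7519.

Step 5 — scale by n: T² = 5 · 1.7519 = 8.7594.

T² ≈ 8.7594


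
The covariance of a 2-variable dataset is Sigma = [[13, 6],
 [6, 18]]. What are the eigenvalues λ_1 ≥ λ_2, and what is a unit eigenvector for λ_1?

Step 1 — characteristic polynomial of 2×2 Sigma:
  det(Sigma - λI) = λ² - trace · λ + det = 0.
  trace = 13 + 18 = 31, det = 13·18 - (6)² = 198.
Step 2 — discriminant:
  Δ = trace² - 4·det = 961 - 792 = 169.
Step 3 — eigenvalues:
  λ = (trace ± √Δ)/2 = (31 ± 13)/2,
  λ_1 = 22,  λ_2 = 9.

Step 4 — unit eigenvector for λ_1: solve (Sigma - λ_1 I)v = 0. First row:
  (13 - 22)·v_x + (6)·v_y = 0, i.e. (-9)·v_x + (6)·v_y = 0,
  so v ∝ (b, λ_1 - a) = (6, 9) = u.
  ||u|| = √((6)² + (9)²) = √(117) ≈ 10.8167,
  v_1 = u/||u|| ≈ (0.5547, 0.8321) (||v_1|| = 1).

λ_1 = 22,  λ_2 = 9;  v_1 ≈ (0.5547, 0.8321)


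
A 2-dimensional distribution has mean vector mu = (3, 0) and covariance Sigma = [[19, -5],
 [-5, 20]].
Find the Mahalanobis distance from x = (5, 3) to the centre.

Step 1 — centre the observation: (x - mu) = (2, 3).

Step 2 — invert Sigma. det(Sigma) = 19·20 - (-5)² = 355.
  Sigma^{-1} = (1/det) · [[d, -b], [-b, a]] = [[0.0563, 0.0141],
 [0.0141, 0.0535]].

Step 3 — form the quadratic (x - mu)^T · Sigma^{-1} · (x - mu):
  Sigma^{-1} · (x - mu) = (0.1549, 0.1887).
  (x - mu)^T · [Sigma^{-1} · (x - mu)] = (2)·(0.1549) + (3)·(0.1887) = 0.8761.

Step 4 — take square root: d = √(0.8761) ≈ 0.936.

d(x, mu) = √(0.8761) ≈ 0.936


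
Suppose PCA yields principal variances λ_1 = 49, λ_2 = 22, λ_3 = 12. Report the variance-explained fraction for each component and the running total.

Step 1 — total variance = trace(Sigma) = Σ λ_i = 49 + 22 + 12 = 83.

Step 2 — fraction explained by component i = λ_i / Σ λ:
  PC1: 49/83 = 0.5904
  PC2: 22/83 = 0.2651
  PC3: 12/83 = 0.1446

Step 3 — cumulative fraction after k components = (λ_1 + ... + λ_k) / Σ λ:
  k = 1: 49/83 = 0.5904
  k = 2: (49 + 22)/83 = 71/83 = 0.8554
  k = 3: (49 + 22 + 12)/83 = 83/83 = 1

Summary (fraction, with percent):

explained: PC1 0.5904 (59.04%), PC2 0.2651 (26.51%), PC3 0.1446 (14.46%);  cumulative: 0.5904, 0.8554, 1


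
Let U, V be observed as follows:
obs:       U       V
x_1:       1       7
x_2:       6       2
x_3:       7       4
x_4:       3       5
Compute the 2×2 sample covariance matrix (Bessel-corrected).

Step 1 — column means:
  mean(U) = (1 + 6 + 7 + 3) / 4 = 17/4 = 4.25
  mean(V) = (7 + 2 + 4 + 5) / 4 = 18/4 = 4.5

Step 2 — sample covariance S[i,j] = (1/(n-1)) · Σ_k (x_{k,i} - mean_i) · (x_{k,j} - mean_j), with n-1 = 3.
  S[U,U] = ((-3.25)·(-3.25) + (1.75)·(1.75) + (2.75)·(2.75) + (-1.25)·(-1.25)) / 3 = 22.75/3 = 7.5833
  S[U,V] = ((-3.25)·(2.5) + (1.75)·(-2.5) + (2.75)·(-0.5) + (-1.25)·(0.5)) / 3 = -14.5/3 = -4.8333
  S[V,V] = ((2.5)·(2.5) + (-2.5)·(-2.5) + (-0.5)·(-0.5) + (0.5)·(0.5)) / 3 = 13/3 = 4.3333

S is symmetric (S[j,i] = S[i,j]). Assembling:

S = [[7.5833, -4.8333],
 [-4.8333, 4.3333]]


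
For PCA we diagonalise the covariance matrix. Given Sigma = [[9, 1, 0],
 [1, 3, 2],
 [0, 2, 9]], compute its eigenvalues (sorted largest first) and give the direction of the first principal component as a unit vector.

Step 1 — characteristic polynomial p(λ) = det(λI - Sigma) = λ³ - tr·λ² + c_1·λ - det, where tr = trace, c_1 = sum of the principal 2×2 minors, det = det(Sigma):
  tr = 9 + 3 + 9 = 21,
  c_1 = (9·3 - (1)²) + (9·9 - (0)²) + (3·9 - (2)²) = 26 + 81 + 23 = 130,
  det = 9·(3·9 - (2)²) - (1)·((1)·9 - (2)·(0)) + (0)·((1)·(2) - 3·(0)) = 9·(23) - (1)·(9) + (0)·(2) = 198.
  So p(λ) = λ³ - 21λ² + 130λ - 198.
Step 2 — look for an integer root (rational root theorem: any rational root is an integer divisor of 198). Testing λ = 9:
  p(9) = 729 - 1701 + 1170 - 198 = 0  ✓
  Dividing out (λ - 9): p(λ) = (λ - 9)(λ² - 12λ + 22).
Step 3 — remaining eigenvalues from the quadratic λ² - 12λ + 22 = 0:
  Δ = 12² - 4·22 = 144 - 88 = 56,  λ = (12 ± √56)/2 = (12 ± 7.4833)/2 ≈ 9.7417 or 2.2583.
  Sorted: λ_1 = 9.7417,  λ_2 = 9,  λ_3 = 2.2583  (check: sum = 21 = tr ✓).

Step 4 — unit eigenvector for λ_1 ≈ 9.7417: v spans the null space of (Sigma - λ_1 I), whose rows are
  r_1 = (-0.7417, 1, 0),  r_2 = (1, -6.7417, 2),  r_3 = (0, 2, -0.7417).
  v is orthogonal to every row, so take v ∝ r_1 × r_2 = ((1)·(2) - (0)·(-6.7417), (0)·(1) - (-0.7417)·(2), (-0.7417)·(-6.7417) - (1)·(1)) ≈ (2, 1.4833, 4).
  Let u = (2, 1.4833, 4).
  ||u|| = √((2)² + (1.4833)² + (4)²) = √(22.2002) ≈ 4.7117,  v_1 = u/||u|| ≈ (0.4245, 0.3148, 0.8489) (||v_1|| = 1).

λ_1 = 9.7417,  λ_2 = 9,  λ_3 = 2.2583;  v_1 ≈ (0.4245, 0.3148, 0.8489)


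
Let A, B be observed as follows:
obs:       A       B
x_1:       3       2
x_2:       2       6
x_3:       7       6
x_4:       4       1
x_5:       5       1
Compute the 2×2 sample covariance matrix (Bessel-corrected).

Step 1 — column means:
  mean(A) = (3 + 2 + 7 + 4 + 5) / 5 = 21/5 = 4.2
  mean(B) = (2 + 6 + 6 + 1 + 1) / 5 = 16/5 = 3.2

Step 2 — sample covariance S[i,j] = (1/(n-1)) · Σ_k (x_{k,i} - mean_i) · (x_{k,j} - mean_j), with n-1 = 4.
  S[A,A] = ((-1.2)·(-1.2) + (-2.2)·(-2.2) + (2.8)·(2.8) + (-0.2)·(-0.2) + (0.8)·(0.8)) / 4 = 14.8/4 = 3.7
  S[A,B] = ((-1.2)·(-1.2) + (-2.2)·(2.8) + (2.8)·(2.8) + (-0.2)·(-2.2) + (0.8)·(-2.2)) / 4 = 1.8/4 = 0.45
  S[B,B] = ((-1.2)·(-1.2) + (2.8)·(2.8) + (2.8)·(2.8) + (-2.2)·(-2.2) + (-2.2)·(-2.2)) / 4 = 26.8/4 = 6.7

S is symmetric (S[j,i] = S[i,j]). Assembling:

S = [[3.7, 0.45],
 [0.45, 6.7]]


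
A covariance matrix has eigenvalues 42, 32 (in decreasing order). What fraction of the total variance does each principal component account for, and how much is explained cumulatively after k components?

Step 1 — total variance = trace(Sigma) = Σ λ_i = 42 + 32 = 74.

Step 2 — fraction explained by component i = λ_i / Σ λ:
  PC1: 42/74 = 0.5676
  PC2: 32/74 = 0.4324

Step 3 — cumulative fraction after k components = (λ_1 + ... + λ_k) / Σ λ:
  k = 1: 42/74 = 0.5676
  k = 2: (42 + 32)/74 = 74/74 = 1

Summary (fraction, with percent):

explained: PC1 0.5676 (56.76%), PC2 0.4324 (43.24%);  cumulative: 0.5676, 1


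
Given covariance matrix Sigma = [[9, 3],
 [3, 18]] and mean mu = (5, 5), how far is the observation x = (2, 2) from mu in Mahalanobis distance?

Step 1 — centre the observation: (x - mu) = (-3, -3).

Step 2 — invert Sigma. det(Sigma) = 9·18 - (3)² = 153.
  Sigma^{-1} = (1/det) · [[d, -b], [-b, a]] = [[0.1176, -0.0196],
 [-0.0196, 0.0588]].

Step 3 — form the quadratic (x - mu)^T · Sigma^{-1} · (x - mu):
  Sigma^{-1} · (x - mu) = (-0.2941, -0.1176).
  (x - mu)^T · [Sigma^{-1} · (x - mu)] = (-3)·(-0.2941) + (-3)·(-0.1176) = 1.2353.

Step 4 — take square root: d = √(1.2353) ≈ 1.1114.

d(x, mu) = √(1.2353) ≈ 1.1114


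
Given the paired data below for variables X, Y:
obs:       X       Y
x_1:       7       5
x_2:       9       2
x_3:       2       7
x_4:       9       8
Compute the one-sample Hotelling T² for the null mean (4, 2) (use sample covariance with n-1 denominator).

Step 1 — sample mean vector:
  mean(X) = (7 + 9 + 2 + 9) / 4 = 27/4 = 6.75
  mean(Y) = (5 + 2 + 7 + 8) / 4 = 22/4 = 5.5
  x̄ = (6.75, 5.5),  deviation x̄ - mu_0 = (6.75, 5.5) - (4, 2) = (2.75, 3.5).

Step 2 — sample covariance matrix, S[i,j] = (1/(n-1)) · Σ_k (x_{k,i} - mean_i) · (x_{k,j} - mean_j), divisor n-1 = 3:
  S[X,X] = ((0.25)·(0.25) + (2.25)·(2.25) + (-4.75)·(-4.75) + (2.25)·(2.25)) / 3 = 32.75/3 = 10.9167
  S[X,Y] = ((0.25)·(-0.5) + (2.25)·(-3.5) + (-4.75)·(1.5) + (2.25)·(2.5)) / 3 = -9.5/3 = -3.1667
  S[Y,Y] = ((-0.5)·(-0.5) + (-3.5)·(-3.5) + (1.5)·(1.5) + (2.5)·(2.5)) / 3 = 21/3 = 7
  S = [[10.9167, -3.1667],
 [-3.1667, 7]].

Step 3 — invert S. det(S) = 10.9167·7 - (-3.1667)² = 66.3889.
  S^{-1} = (1/det) · [[d, -b], [-b, a]] = [[0.1054, 0.0477],
 [0.0477, 0.1644]].

Step 4 — quadratic form (x̄ - mu_0)^T · S^{-1} · (x̄ - mu_0):
  S^{-1} · (x̄ - mu_0) = (0.4569, 0.7067),
  (x̄ - mu_0)^T · [...] = (2.75)·(0.4569) + (3.5)·(0.7067) = 3.7299.

Step 5 — scale by n: T² = 4 · 3.7299 = 14.9197.

T² ≈ 14.9197


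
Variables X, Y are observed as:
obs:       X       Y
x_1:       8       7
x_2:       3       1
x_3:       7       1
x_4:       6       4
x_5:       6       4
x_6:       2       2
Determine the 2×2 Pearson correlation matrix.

Step 1 — column means:
  mean(X) = (8 + 3 + 7 + 6 + 6 + 2) / 6 = 32/6 = 5.3333
  mean(Y) = (7 + 1 + 1 + 4 + 4 + 2) / 6 = 19/6 = 3.1667

Step 2 — sample variances and covariances s[i,j] = (1/(n-1)) · Σ_k (x_{k,i} - mean_i) · (x_{k,j} - mean_j), with n-1 = 5:
  s[X,X] = ((2.6667)·(2.6667) + (-2.3333)·(-2.3333) + (1.6667)·(1.6667) + (0.6667)·(0.6667) + (0.6667)·(0.6667) + (-3.3333)·(-3.3333)) / 5 = 27.3333/5 = 5.4667
  s[X,Y] = ((2.6667)·(3.8333) + (-2.3333)·(-2.1667) + (1.6667)·(-2.1667) + (0.6667)·(0.8333) + (0.6667)·(0.8333) + (-3.3333)·(-1.1667)) / 5 = 16.6667/5 = 3.3333
  s[Y,Y] = ((3.8333)·(3.8333) + (-2.1667)·(-2.1667) + (-2.1667)·(-2.1667) + (0.8333)·(0.8333) + (0.8333)·(0.8333) + (-1.1667)·(-1.1667)) / 5 = 26.8333/5 = 5.3667
  Sample standard deviations s_i = √(s[i,i]):
  s(X) = √(5.4667) = 2.3381
  s(Y) = √(5.3667) = 2.3166

Step 3 — r_{ij} = s_{ij} / (s_i · s_j):
  r[X,X] = 1 (diagonal).
  r[X,Y] = 3.3333 / (2.3381 · 2.3166) = 3.3333 / 5.4164 = 0.6154
  r[Y,Y] = 1 (diagonal).

R is symmetric with unit diagonal. Assembling:

R = [[1, 0.6154],
 [0.6154, 1]]


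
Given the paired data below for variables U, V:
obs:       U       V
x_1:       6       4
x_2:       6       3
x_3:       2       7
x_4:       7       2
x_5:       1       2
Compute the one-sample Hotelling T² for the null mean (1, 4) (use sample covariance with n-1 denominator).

Step 1 — sample mean vector:
  mean(U) = (6 + 6 + 2 + 7 + 1) / 5 = 22/5 = 4.4
  mean(V) = (4 + 3 + 7 + 2 + 2) / 5 = 18/5 = 3.6
  x̄ = (4.4, 3.6),  deviation x̄ - mu_0 = (4.4, 3.6) - (1, 4) = (3.4, -0.4).

Step 2 — sample covariance matrix, S[i,j] = (1/(n-1)) · Σ_k (x_{k,i} - mean_i) · (x_{k,j} - mean_j), divisor n-1 = 4:
  S[U,U] = ((1.6)·(1.6) + (1.6)·(1.6) + (-2.4)·(-2.4) + (2.6)·(2.6) + (-3.4)·(-3.4)) / 4 = 29.2/4 = 7.3
  S[U,V] = ((1.6)·(0.4) + (1.6)·(-0.6) + (-2.4)·(3.4) + (2.6)·(-1.6) + (-3.4)·(-1.6)) / 4 = -7.2/4 = -1.8
  S[V,V] = ((0.4)·(0.4) + (-0.6)·(-0.6) + (3.4)·(3.4) + (-1.6)·(-1.6) + (-1.6)·(-1.6)) / 4 = 17.2/4 = 4.3
  S = [[7.3, -1.8],
 [-1.8, 4.3]].

Step 3 — invert S. det(S) = 7.3·4.3 - (-1.8)² = 28.15.
  S^{-1} = (1/det) · [[d, -b], [-b, a]] = [[0.1528, 0.0639],
 [0.0639, 0.2593]].

Step 4 — quadratic form (x̄ - mu_0)^T · S^{-1} · (x̄ - mu_0):
  S^{-1} · (x̄ - mu_0) = (0.4938, 0.1137),
  (x̄ - mu_0)^T · [...] = (3.4)·(0.4938) + (-0.4)·(0.1137) = 1.6334.

Step 5 — scale by n: T² = 5 · 1.6334 = 8.167.

T² ≈ 8.167


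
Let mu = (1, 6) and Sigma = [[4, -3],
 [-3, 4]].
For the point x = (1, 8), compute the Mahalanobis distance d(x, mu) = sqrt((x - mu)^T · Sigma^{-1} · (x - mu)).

Step 1 — centre the observation: (x - mu) = (0, 2).

Step 2 — invert Sigma. det(Sigma) = 4·4 - (-3)² = 7.
  Sigma^{-1} = (1/det) · [[d, -b], [-b, a]] = [[0.5714, 0.4286],
 [0.4286, 0.5714]].

Step 3 — form the quadratic (x - mu)^T · Sigma^{-1} · (x - mu):
  Sigma^{-1} · (x - mu) = (0.8571, 1.1429).
  (x - mu)^T · [Sigma^{-1} · (x - mu)] = (0)·(0.8571) + (2)·(1.1429) = 2.2857.

Step 4 — take square root: d = √(2.2857) ≈ 1.5119.

d(x, mu) = √(2.2857) ≈ 1.5119


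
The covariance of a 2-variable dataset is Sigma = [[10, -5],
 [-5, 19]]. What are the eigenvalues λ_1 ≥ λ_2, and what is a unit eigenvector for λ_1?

Step 1 — characteristic polynomial of 2×2 Sigma:
  det(Sigma - λI) = λ² - trace · λ + det = 0.
  trace = 10 + 19 = 29, det = 10·19 - (-5)² = 165.
Step 2 — discriminant:
  Δ = trace² - 4·det = 841 - 660 = 181.
Step 3 — eigenvalues:
  λ = (trace ± √Δ)/2 = (29 ± 13.4536)/2,
  λ_1 = 21.2268,  λ_2 = 7.7732.

Step 4 — unit eigenvector for λ_1: solve (Sigma - λ_1 I)v = 0. First row:
  (10 - 21.2268)·v_x + (-5)·v_y = 0, i.e. (-11.2268)·v_x + (-5)·v_y = 0,
  so v ∝ (b, λ_1 - a) = (-5, 11.2268); multiply by -1 so the first entry is positive: u = (5, -11.2268).
  ||u|| = √((5)² + (-11.2268)²) = √(151.0413) ≈ 12.2899,
  v_1 = u/||u|| ≈ (0.4068, -0.9135) (||v_1|| = 1).

λ_1 = 21.2268,  λ_2 = 7.7732;  v_1 ≈ (0.4068, -0.9135)


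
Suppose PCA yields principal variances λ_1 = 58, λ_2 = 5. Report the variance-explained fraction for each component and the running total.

Step 1 — total variance = trace(Sigma) = Σ λ_i = 58 + 5 = 63.

Step 2 — fraction explained by component i = λ_i / Σ λ:
  PC1: 58/63 = 0.9206
  PC2: 5/63 = 0.0794

Step 3 — cumulative fraction after k components = (λ_1 + ... + λ_k) / Σ λ:
  k = 1: 58/63 = 0.9206
  k = 2: (58 + 5)/63 = 63/63 = 1

Summary (fraction, with percent):

explained: PC1 0.9206 (92.06%), PC2 0.0794 (7.94%);  cumulative: 0.9206, 1


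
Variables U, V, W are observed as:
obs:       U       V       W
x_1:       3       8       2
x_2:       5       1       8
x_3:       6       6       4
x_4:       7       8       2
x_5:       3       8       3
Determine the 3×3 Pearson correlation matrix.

Step 1 — column means:
  mean(U) = (3 + 5 + 6 + 7 + 3) / 5 = 24/5 = 4.8
  mean(V) = (8 + 1 + 6 + 8 + 8) / 5 = 31/5 = 6.2
  mean(W) = (2 + 8 + 4 + 2 + 3) / 5 = 19/5 = 3.8

Step 2 — sample variances and covariances s[i,j] = (1/(n-1)) · Σ_k (x_{k,i} - mean_i) · (x_{k,j} - mean_j), with n-1 = 4:
  s[U,U] = ((-1.8)·(-1.8) + (0.2)·(0.2) + (1.2)·(1.2) + (2.2)·(2.2) + (-1.8)·(-1.8)) / 4 = 12.8/4 = 3.2
  s[U,V] = ((-1.8)·(1.8) + (0.2)·(-5.2) + (1.2)·(-0.2) + (2.2)·(1.8) + (-1.8)·(1.8)) / 4 = -3.8/4 = -0.95
  s[U,W] = ((-1.8)·(-1.8) + (0.2)·(4.2) + (1.2)·(0.2) + (2.2)·(-1.8) + (-1.8)·(-0.8)) / 4 = 1.8/4 = 0.45
  s[V,V] = ((1.8)·(1.8) + (-5.2)·(-5.2) + (-0.2)·(-0.2) + (1.8)·(1.8) + (1.8)·(1.8)) / 4 = 36.8/4 = 9.2
  s[V,W] = ((1.8)·(-1.8) + (-5.2)·(4.2) + (-0.2)·(0.2) + (1.8)·(-1.8) + (1.8)·(-0.8)) / 4 = -29.8/4 = -7.45
  s[W,W] = ((-1.8)·(-1.8) + (4.2)·(4.2) + (0.2)·(0.2) + (-1.8)·(-1.8) + (-0.8)·(-0.8)) / 4 = 24.8/4 = 6.2
  Sample standard deviations s_i = √(s[i,i]):
  s(U) = √(3.2) = 1.7889
  s(V) = √(9.2) = 3.0332
  s(W) = √(6.2) = 2.49

Step 3 — r_{ij} = s_{ij} / (s_i · s_j):
  r[U,U] = 1 (diagonal).
  r[U,V] = -0.95 / (1.7889 · 3.0332) = -0.95 / 5.4259 = -0.1751
  r[U,W] = 0.45 / (1.7889 · 2.49) = 0.45 / 4.4542 = 0.101
  r[V,V] = 1 (diagonal).
  r[V,W] = -7.45 / (3.0332 · 2.49) = -7.45 / 7.5525 = -0.9864
  r[W,W] = 1 (diagonal).

R is symmetric with unit diagonal. Assembling:

R = [[1, -0.1751, 0.101],
 [-0.1751, 1, -0.9864],
 [0.101, -0.9864, 1]]


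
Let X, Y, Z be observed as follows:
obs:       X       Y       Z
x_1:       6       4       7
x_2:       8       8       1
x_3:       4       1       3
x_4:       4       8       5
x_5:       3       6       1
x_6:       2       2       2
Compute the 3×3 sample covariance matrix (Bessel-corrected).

Step 1 — column means:
  mean(X) = (6 + 8 + 4 + 4 + 3 + 2) / 6 = 27/6 = 4.5
  mean(Y) = (4 + 8 + 1 + 8 + 6 + 2) / 6 = 29/6 = 4.8333
  mean(Z) = (7 + 1 + 3 + 5 + 1 + 2) / 6 = 19/6 = 3.1667

Step 2 — sample covariance S[i,j] = (1/(n-1)) · Σ_k (x_{k,i} - mean_i) · (x_{k,j} - mean_j), with n-1 = 5.
  S[X,X] = ((1.5)·(1.5) + (3.5)·(3.5) + (-0.5)·(-0.5) + (-0.5)·(-0.5) + (-1.5)·(-1.5) + (-2.5)·(-2.5)) / 5 = 23.5/5 = 4.7
  S[X,Y] = ((1.5)·(-0.8333) + (3.5)·(3.1667) + (-0.5)·(-3.8333) + (-0.5)·(3.1667) + (-1.5)·(1.1667) + (-2.5)·(-2.8333)) / 5 = 15.5/5 = 3.1
  S[X,Z] = ((1.5)·(3.8333) + (3.5)·(-2.1667) + (-0.5)·(-0.1667) + (-0.5)·(1.8333) + (-1.5)·(-2.1667) + (-2.5)·(-1.1667)) / 5 = 3.5/5 = 0.7
  S[Y,Y] = ((-0.8333)·(-0.8333) + (3.1667)·(3.1667) + (-3.8333)·(-3.8333) + (3.1667)·(3.1667) + (1.1667)·(1.1667) + (-2.8333)·(-2.8333)) / 5 = 44.8333/5 = 8.9667
  S[Y,Z] = ((-0.8333)·(3.8333) + (3.1667)·(-2.1667) + (-3.8333)·(-0.1667) + (3.1667)·(1.8333) + (1.1667)·(-2.1667) + (-2.8333)·(-1.1667)) / 5 = -2.8333/5 = -0.5667
  S[Z,Z] = ((3.8333)·(3.8333) + (-2.1667)·(-2.1667) + (-0.1667)·(-0.1667) + (1.8333)·(1.8333) + (-2.1667)·(-2.1667) + (-1.1667)·(-1.1667)) / 5 = 28.8333/5 = 5.7667

S is symmetric (S[j,i] = S[i,j]). Assembling:

S = [[4.7, 3.1, 0.7],
 [3.1, 8.9667, -0.5667],
 [0.7, -0.5667, 5.7667]]


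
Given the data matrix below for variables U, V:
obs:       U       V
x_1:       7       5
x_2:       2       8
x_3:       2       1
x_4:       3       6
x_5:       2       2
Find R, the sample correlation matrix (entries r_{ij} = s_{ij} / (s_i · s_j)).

Step 1 — column means:
  mean(U) = (7 + 2 + 2 + 3 + 2) / 5 = 16/5 = 3.2
  mean(V) = (5 + 8 + 1 + 6 + 2) / 5 = 22/5 = 4.4

Step 2 — sample variances and covariances s[i,j] = (1/(n-1)) · Σ_k (x_{k,i} - mean_i) · (x_{k,j} - mean_j), with n-1 = 4:
  s[U,U] = ((3.8)·(3.8) + (-1.2)·(-1.2) + (-1.2)·(-1.2) + (-0.2)·(-0.2) + (-1.2)·(-1.2)) / 4 = 18.8/4 = 4.7
  s[U,V] = ((3.8)·(0.6) + (-1.2)·(3.6) + (-1.2)·(-3.4) + (-0.2)·(1.6) + (-1.2)·(-2.4)) / 4 = 4.6/4 = 1.15
  s[V,V] = ((0.6)·(0.6) + (3.6)·(3.6) + (-3.4)·(-3.4) + (1.6)·(1.6) + (-2.4)·(-2.4)) / 4 = 33.2/4 = 8.3
  Sample standard deviations s_i = √(s[i,i]):
  s(U) = √(4.7) = 2.1679
  s(V) = √(8.3) = 2.881

Step 3 — r_{ij} = s_{ij} / (s_i · s_j):
  r[U,U] = 1 (diagonal).
  r[U,V] = 1.15 / (2.1679 · 2.881) = 1.15 / 6.2458 = 0.1841
  r[V,V] = 1 (diagonal).

R is symmetric with unit diagonal. Assembling:

R = [[1, 0.1841],
 [0.1841, 1]]


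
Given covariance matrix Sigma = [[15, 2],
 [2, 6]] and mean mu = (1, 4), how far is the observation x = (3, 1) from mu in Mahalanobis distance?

Step 1 — centre the observation: (x - mu) = (2, -3).

Step 2 — invert Sigma. det(Sigma) = 15·6 - (2)² = 86.
  Sigma^{-1} = (1/det) · [[d, -b], [-b, a]] = [[0.0698, -0.0233],
 [-0.0233, 0.1744]].

Step 3 — form the quadratic (x - mu)^T · Sigma^{-1} · (x - mu):
  Sigma^{-1} · (x - mu) = (0.2093, -0.5698).
  (x - mu)^T · [Sigma^{-1} · (x - mu)] = (2)·(0.2093) + (-3)·(-0.5698) = 2.1279.

Step 4 — take square root: d = √(2.1279) ≈ 1.4587.

d(x, mu) = √(2.1279) ≈ 1.4587


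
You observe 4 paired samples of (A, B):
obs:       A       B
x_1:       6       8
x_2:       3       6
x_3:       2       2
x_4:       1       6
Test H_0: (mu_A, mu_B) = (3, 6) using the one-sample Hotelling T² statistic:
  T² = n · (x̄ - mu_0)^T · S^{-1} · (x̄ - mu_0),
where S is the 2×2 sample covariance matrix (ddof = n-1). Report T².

Step 1 — sample mean vector:
  mean(A) = (6 + 3 + 2 + 1) / 4 = 12/4 = 3
  mean(B) = (8 + 6 + 2 + 6) / 4 = 22/4 = 5.5
  x̄ = (3, 5.5),  deviation x̄ - mu_0 = (3, 5.5) - (3, 6) = (0, -0.5).

Step 2 — sample covariance matrix, S[i,j] = (1/(n-1)) · Σ_k (x_{k,i} - mean_i) · (x_{k,j} - mean_j), divisor n-1 = 3:
  S[A,A] = ((3)·(3) + (0)·(0) + (-1)·(-1) + (-2)·(-2)) / 3 = 14/3 = 4.6667
  S[A,B] = ((3)·(2.5) + (0)·(0.5) + (-1)·(-3.5) + (-2)·(0.5)) / 3 = 10/3 = 3.3333
  S[B,B] = ((2.5)·(2.5) + (0.5)·(0.5) + (-3.5)·(-3.5) + (0.5)·(0.5)) / 3 = 19/3 = 6.3333
  S = [[4.6667, 3.3333],
 [3.3333, 6.3333]].

Step 3 — invert S. det(S) = 4.6667·6.3333 - (3.3333)² = 18.4444.
  S^{-1} = (1/det) · [[d, -b], [-b, a]] = [[0.3434, -0.1807],
 [-0.1807, 0.253]].

Step 4 — quadratic form (x̄ - mu_0)^T · S^{-1} · (x̄ - mu_0):
  S^{-1} · (x̄ - mu_0) = (0.0904, -0.1265),
  (x̄ - mu_0)^T · [...] = (0)·(0.0904) + (-0.5)·(-0.1265) = 0.0633.

Step 5 — scale by n: T² = 4 · 0.0633 = 0.253.

T² ≈ 0.253


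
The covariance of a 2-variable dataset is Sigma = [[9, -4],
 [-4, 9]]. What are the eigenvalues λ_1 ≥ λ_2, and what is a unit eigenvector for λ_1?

Step 1 — characteristic polynomial of 2×2 Sigma:
  det(Sigma - λI) = λ² - trace · λ + det = 0.
  trace = 9 + 9 = 18, det = 9·9 - (-4)² = 65.
Step 2 — discriminant:
  Δ = trace² - 4·det = 324 - 260 = 64.
Step 3 — eigenvalues:
  λ = (trace ± √Δ)/2 = (18 ± 8)/2,
  λ_1 = 13,  λ_2 = 5.

Step 4 — unit eigenvector for λ_1: solve (Sigma - λ_1 I)v = 0. First row:
  (9 - 13)·v_x + (-4)·v_y = 0, i.e. (-4)·v_x + (-4)·v_y = 0,
  so v ∝ (b, λ_1 - a) = (-4, 4); multiply by -1 so the first entry is positive: u = (4, -4).
  ||u|| = √((4)² + (-4)²) = √(32) ≈ 5.6569,
  v_1 = u/||u|| ≈ (0.7071, -0.7071) (||v_1|| = 1).

λ_1 = 13,  λ_2 = 5;  v_1 ≈ (0.7071, -0.7071)


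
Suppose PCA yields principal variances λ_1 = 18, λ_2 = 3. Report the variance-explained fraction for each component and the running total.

Step 1 — total variance = trace(Sigma) = Σ λ_i = 18 + 3 = 21.

Step 2 — fraction explained by component i = λ_i / Σ λ:
  PC1: 18/21 = 0.8571
  PC2: 3/21 = 0.1429

Step 3 — cumulative fraction after k components = (λ_1 + ... + λ_k) / Σ λ:
  k = 1: 18/21 = 0.8571
  k = 2: (18 + 3)/21 = 21/21 = 1

Summary (fraction, with percent):

explained: PC1 0.8571 (85.71%), PC2 0.1429 (14.29%);  cumulative: 0.8571, 1


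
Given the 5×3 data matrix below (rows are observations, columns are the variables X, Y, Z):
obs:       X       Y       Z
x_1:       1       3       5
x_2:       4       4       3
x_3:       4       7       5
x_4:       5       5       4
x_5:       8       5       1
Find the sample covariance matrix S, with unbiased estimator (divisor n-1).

Step 1 — column means:
  mean(X) = (1 + 4 + 4 + 5 + 8) / 5 = 22/5 = 4.4
  mean(Y) = (3 + 4 + 7 + 5 + 5) / 5 = 24/5 = 4.8
  mean(Z) = (5 + 3 + 5 + 4 + 1) / 5 = 18/5 = 3.6

Step 2 — sample covariance S[i,j] = (1/(n-1)) · Σ_k (x_{k,i} - mean_i) · (x_{k,j} - mean_j), with n-1 = 4.
  S[X,X] = ((-3.4)·(-3.4) + (-0.4)·(-0.4) + (-0.4)·(-0.4) + (0.6)·(0.6) + (3.6)·(3.6)) / 4 = 25.2/4 = 6.3
  S[X,Y] = ((-3.4)·(-1.8) + (-0.4)·(-0.8) + (-0.4)·(2.2) + (0.6)·(0.2) + (3.6)·(0.2)) / 4 = 6.4/4 = 1.6
  S[X,Z] = ((-3.4)·(1.4) + (-0.4)·(-0.6) + (-0.4)·(1.4) + (0.6)·(0.4) + (3.6)·(-2.6)) / 4 = -14.2/4 = -3.55
  S[Y,Y] = ((-1.8)·(-1.8) + (-0.8)·(-0.8) + (2.2)·(2.2) + (0.2)·(0.2) + (0.2)·(0.2)) / 4 = 8.8/4 = 2.2
  S[Y,Z] = ((-1.8)·(1.4) + (-0.8)·(-0.6) + (2.2)·(1.4) + (0.2)·(0.4) + (0.2)·(-2.6)) / 4 = 0.6/4 = 0.15
  S[Z,Z] = ((1.4)·(1.4) + (-0.6)·(-0.6) + (1.4)·(1.4) + (0.4)·(0.4) + (-2.6)·(-2.6)) / 4 = 11.2/4 = 2.8

S is symmetric (S[j,i] = S[i,j]). Assembling:

S = [[6.3, 1.6, -3.55],
 [1.6, 2.2, 0.15],
 [-3.55, 0.15, 2.8]]


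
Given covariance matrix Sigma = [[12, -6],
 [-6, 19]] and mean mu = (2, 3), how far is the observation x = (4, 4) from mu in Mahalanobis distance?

Step 1 — centre the observation: (x - mu) = (2, 1).

Step 2 — invert Sigma. det(Sigma) = 12·19 - (-6)² = 192.
  Sigma^{-1} = (1/det) · [[d, -b], [-b, a]] = [[0.099, 0.0312],
 [0.0312, 0.0625]].

Step 3 — form the quadratic (x - mu)^T · Sigma^{-1} · (x - mu):
  Sigma^{-1} · (x - mu) = (0.2292, 0.125).
  (x - mu)^T · [Sigma^{-1} · (x - mu)] = (2)·(0.2292) + (1)·(0.125) = 0.5833.

Step 4 — take square root: d = √(0.5833) ≈ 0.7638.

d(x, mu) = √(0.5833) ≈ 0.7638


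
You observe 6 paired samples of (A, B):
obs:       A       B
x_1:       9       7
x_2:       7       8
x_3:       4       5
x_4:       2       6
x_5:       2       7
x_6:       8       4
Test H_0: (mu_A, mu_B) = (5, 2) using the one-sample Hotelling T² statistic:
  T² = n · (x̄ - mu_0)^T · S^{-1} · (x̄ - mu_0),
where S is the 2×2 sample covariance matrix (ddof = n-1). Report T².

Step 1 — sample mean vector:
  mean(A) = (9 + 7 + 4 + 2 + 2 + 8) / 6 = 32/6 = 5.3333
  mean(B) = (7 + 8 + 5 + 6 + 7 + 4) / 6 = 37/6 = 6.1667
  x̄ = (5.3333, 6.1667),  deviation x̄ - mu_0 = (5.3333, 6.1667) - (5, 2) = (0.3333, 4.1667).

Step 2 — sample covariance matrix, S[i,j] = (1/(n-1)) · Σ_k (x_{k,i} - mean_i) · (x_{k,j} - mean_j), divisor n-1 = 5:
  S[A,A] = ((3.6667)·(3.6667) + (1.6667)·(1.6667) + (-1.3333)·(-1.3333) + (-3.3333)·(-3.3333) + (-3.3333)·(-3.3333) + (2.6667)·(2.6667)) / 5 = 47.3333/5 = 9.4667
  S[A,B] = ((3.6667)·(0.8333) + (1.6667)·(1.8333) + (-1.3333)·(-1.1667) + (-3.3333)·(-0.1667) + (-3.3333)·(0.8333) + (2.6667)·(-2.1667)) / 5 = -0.3333/5 = -0.0667
  S[B,B] = ((0.8333)·(0.8333) + (1.8333)·(1.8333) + (-1.1667)·(-1.1667) + (-0.1667)·(-0.1667) + (0.8333)·(0.8333) + (-2.1667)·(-2.1667)) / 5 = 10.8333/5 = 2.1667
  S = [[9.4667, -0.0667],
 [-0.0667, 2.1667]].

Step 3 — invert S. det(S) = 9.4667·2.1667 - (-0.0667)² = 20.5067.
  S^{-1} = (1/det) · [[d, -b], [-b, a]] = [[0.1057, 0.0033],
 [0.0033, 0.4616]].

Step 4 — quadratic form (x̄ - mu_0)^T · S^{-1} · (x̄ - mu_0):
  S^{-1} · (x̄ - mu_0) = (0.0488, 1.9246),
  (x̄ - mu_0)^T · [...] = (0.3333)·(0.0488) + (4.1667)·(1.9246) = 8.0353.

Step 5 — scale by n: T² = 6 · 8.0353 = 48.212.

T² ≈ 48.212


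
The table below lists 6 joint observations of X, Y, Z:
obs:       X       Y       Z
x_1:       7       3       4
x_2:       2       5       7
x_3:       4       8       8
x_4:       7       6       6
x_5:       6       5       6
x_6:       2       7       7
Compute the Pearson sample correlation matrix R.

Step 1 — column means:
  mean(X) = (7 + 2 + 4 + 7 + 6 + 2) / 6 = 28/6 = 4.6667
  mean(Y) = (3 + 5 + 8 + 6 + 5 + 7) / 6 = 34/6 = 5.6667
  mean(Z) = (4 + 7 + 8 + 6 + 6 + 7) / 6 = 38/6 = 6.3333

Step 2 — sample variances and covariances s[i,j] = (1/(n-1)) · Σ_k (x_{k,i} - mean_i) · (x_{k,j} - mean_j), with n-1 = 5:
  s[X,X] = ((2.3333)·(2.3333) + (-2.6667)·(-2.6667) + (-0.6667)·(-0.6667) + (2.3333)·(2.3333) + (1.3333)·(1.3333) + (-2.6667)·(-2.6667)) / 5 = 27.3333/5 = 5.4667
  s[X,Y] = ((2.3333)·(-2.6667) + (-2.6667)·(-0.6667) + (-0.6667)·(2.3333) + (2.3333)·(0.3333) + (1.3333)·(-0.6667) + (-2.6667)·(1.3333)) / 5 = -9.6667/5 = -1.9333
  s[X,Z] = ((2.3333)·(-2.3333) + (-2.6667)·(0.6667) + (-0.6667)·(1.6667) + (2.3333)·(-0.3333) + (1.3333)·(-0.3333) + (-2.6667)·(0.6667)) / 5 = -11.3333/5 = -2.2667
  s[Y,Y] = ((-2.6667)·(-2.6667) + (-0.6667)·(-0.6667) + (2.3333)·(2.3333) + (0.3333)·(0.3333) + (-0.6667)·(-0.6667) + (1.3333)·(1.3333)) / 5 = 15.3333/5 = 3.0667
  s[Y,Z] = ((-2.6667)·(-2.3333) + (-0.6667)·(0.6667) + (2.3333)·(1.6667) + (0.3333)·(-0.3333) + (-0.6667)·(-0.3333) + (1.3333)·(0.6667)) / 5 = 10.6667/5 = 2.1333
  s[Z,Z] = ((-2.3333)·(-2.3333) + (0.6667)·(0.6667) + (1.6667)·(1.6667) + (-0.3333)·(-0.3333) + (-0.3333)·(-0.3333) + (0.6667)·(0.6667)) / 5 = 9.3333/5 = 1.8667
  Sample standard deviations s_i = √(s[i,i]):
  s(X) = √(5.4667) = 2.3381
  s(Y) = √(3.0667) = 1.7512
  s(Z) = √(1.8667) = 1.3663

Step 3 — r_{ij} = s_{ij} / (s_i · s_j):
  r[X,X] = 1 (diagonal).
  r[X,Y] = -1.9333 / (2.3381 · 1.7512) = -1.9333 / 4.0944 = -0.4722
  r[X,Z] = -2.2667 / (2.3381 · 1.3663) = -2.2667 / 3.1944 = -0.7096
  r[Y,Y] = 1 (diagonal).
  r[Y,Z] = 2.1333 / (1.7512 · 1.3663) = 2.1333 / 2.3926 = 0.8916
  r[Z,Z] = 1 (diagonal).

R is symmetric with unit diagonal. Assembling:

R = [[1, -0.4722, -0.7096],
 [-0.4722, 1, 0.8916],
 [-0.7096, 0.8916, 1]]


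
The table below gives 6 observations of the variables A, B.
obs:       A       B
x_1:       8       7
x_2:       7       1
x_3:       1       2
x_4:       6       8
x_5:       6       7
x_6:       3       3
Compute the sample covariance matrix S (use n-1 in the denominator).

Step 1 — column means:
  mean(A) = (8 + 7 + 1 + 6 + 6 + 3) / 6 = 31/6 = 5.1667
  mean(B) = (7 + 1 + 2 + 8 + 7 + 3) / 6 = 28/6 = 4.6667

Step 2 — sample covariance S[i,j] = (1/(n-1)) · Σ_k (x_{k,i} - mean_i) · (x_{k,j} - mean_j), with n-1 = 5.
  S[A,A] = ((2.8333)·(2.8333) + (1.8333)·(1.8333) + (-4.1667)·(-4.1667) + (0.8333)·(0.8333) + (0.8333)·(0.8333) + (-2.1667)·(-2.1667)) / 5 = 34.8333/5 = 6.9667
  S[A,B] = ((2.8333)·(2.3333) + (1.8333)·(-3.6667) + (-4.1667)·(-2.6667) + (0.8333)·(3.3333) + (0.8333)·(2.3333) + (-2.1667)·(-1.6667)) / 5 = 19.3333/5 = 3.8667
  S[B,B] = ((2.3333)·(2.3333) + (-3.6667)·(-3.6667) + (-2.6667)·(-2.6667) + (3.3333)·(3.3333) + (2.3333)·(2.3333) + (-1.6667)·(-1.6667)) / 5 = 45.3333/5 = 9.0667

S is symmetric (S[j,i] = S[i,j]). Assembling:

S = [[6.9667, 3.8667],
 [3.8667, 9.0667]]


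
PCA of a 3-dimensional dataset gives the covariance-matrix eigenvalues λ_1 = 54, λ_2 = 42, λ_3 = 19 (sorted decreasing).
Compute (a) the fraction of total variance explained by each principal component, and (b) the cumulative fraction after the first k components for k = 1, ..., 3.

Step 1 — total variance = trace(Sigma) = Σ λ_i = 54 + 42 + 19 = 115.

Step 2 — fraction explained by component i = λ_i / Σ λ:
  PC1: 54/115 = 0.4696
  PC2: 42/115 = 0.3652
  PC3: 19/115 = 0.1652

Step 3 — cumulative fraction after k components = (λ_1 + ... + λ_k) / Σ λ:
  k = 1: 54/115 = 0.4696
  k = 2: (54 + 42)/115 = 96/115 = 0.8348
  k = 3: (54 + 42 + 19)/115 = 115/115 = 1

Summary (fraction, with percent):

explained: PC1 0.4696 (46.96%), PC2 0.3652 (36.52%), PC3 0.1652 (16.52%);  cumulative: 0.4696, 0.8348, 1


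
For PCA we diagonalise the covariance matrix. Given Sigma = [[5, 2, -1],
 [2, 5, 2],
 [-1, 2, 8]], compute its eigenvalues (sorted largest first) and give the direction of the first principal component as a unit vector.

Step 1 — characteristic polynomial p(λ) = det(λI - Sigma) = λ³ - tr·λ² + c_1·λ - det, where tr = trace, c_1 = sum of the principal 2×2 minors, det = det(Sigma):
  tr = 5 + 5 + 8 = 18,
  c_1 = (5·5 - (2)²) + (5·8 - (-1)²) + (5·8 - (2)²) = 21 + 39 + 36 = 96,
  det = 5·(5·8 - (2)²) - (2)·((2)·8 - (2)·(-1)) + (-1)·((2)·(2) - 5·(-1)) = 5·(36) - (2)·(18) + (-1)·(9) = 135.
  So p(λ) = λ³ - 18λ² + 96λ - 135.
Step 2 — look for an integer root (rational root theorem: any rational root is an integer divisor of 135). Testing λ = 9:
  p(9) = 729 - 1458 + 864 - 135 = 0  ✓
  Dividing out (λ - 9): p(λ) = (λ - 9)(λ² - 9λ + 15).
Step 3 — remaining eigenvalues from the quadratic λ² - 9λ + 15 = 0:
  Δ = 9² - 4·15 = 81 - 60 = 21,  λ = (9 ± √21)/2 = (9 ± 4.5826)/2 ≈ 6.7913 or 2.2087.
  Sorted: λ_1 = 9,  λ_2 = 6.7913,  λ_3 = 2.2087  (check: sum = 18 = tr ✓).

Step 4 — unit eigenvector for λ_1 = 9: v spans the null space of (Sigma - λ_1 I), whose rows are
  r_1 = (-4, 2, -1),  r_2 = (2, -4, 2),  r_3 = (-1, 2, -1).
  v is orthogonal to every row, so take v ∝ r_1 × r_2 = ((2)·(2) - (-1)·(-4), (-1)·(2) - (-4)·(2), (-4)·(-4) - (2)·(2)) = (0, 6, 12).
  Rescale (divide by 6): u = (0, 1, 2).
  ||u|| = √((0)² + (1)² + (2)²) = √(5) ≈ 2.2361,  v_1 = u/||u|| ≈ (0, 0.4472, 0.8944) (||v_1|| = 1).

λ_1 = 9,  λ_2 = 6.7913,  λ_3 = 2.2087;  v_1 ≈ (0, 0.4472, 0.8944)


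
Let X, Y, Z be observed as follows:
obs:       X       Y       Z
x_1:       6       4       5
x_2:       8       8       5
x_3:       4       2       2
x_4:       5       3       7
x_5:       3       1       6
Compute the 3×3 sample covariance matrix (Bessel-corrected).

Step 1 — column means:
  mean(X) = (6 + 8 + 4 + 5 + 3) / 5 = 26/5 = 5.2
  mean(Y) = (4 + 8 + 2 + 3 + 1) / 5 = 18/5 = 3.6
  mean(Z) = (5 + 5 + 2 + 7 + 6) / 5 = 25/5 = 5

Step 2 — sample covariance S[i,j] = (1/(n-1)) · Σ_k (x_{k,i} - mean_i) · (x_{k,j} - mean_j), with n-1 = 4.
  S[X,X] = ((0.8)·(0.8) + (2.8)·(2.8) + (-1.2)·(-1.2) + (-0.2)·(-0.2) + (-2.2)·(-2.2)) / 4 = 14.8/4 = 3.7
  S[X,Y] = ((0.8)·(0.4) + (2.8)·(4.4) + (-1.2)·(-1.6) + (-0.2)·(-0.6) + (-2.2)·(-2.6)) / 4 = 20.4/4 = 5.1
  S[X,Z] = ((0.8)·(0) + (2.8)·(0) + (-1.2)·(-3) + (-0.2)·(2) + (-2.2)·(1)) / 4 = 1/4 = 0.25
  S[Y,Y] = ((0.4)·(0.4) + (4.4)·(4.4) + (-1.6)·(-1.6) + (-0.6)·(-0.6) + (-2.6)·(-2.6)) / 4 = 29.2/4 = 7.3
  S[Y,Z] = ((0.4)·(0) + (4.4)·(0) + (-1.6)·(-3) + (-0.6)·(2) + (-2.6)·(1)) / 4 = 1/4 = 0.25
  S[Z,Z] = ((0)·(0) + (0)·(0) + (-3)·(-3) + (2)·(2) + (1)·(1)) / 4 = 14/4 = 3.5

S is symmetric (S[j,i] = S[i,j]). Assembling:

S = [[3.7, 5.1, 0.25],
 [5.1, 7.3, 0.25],
 [0.25, 0.25, 3.5]]


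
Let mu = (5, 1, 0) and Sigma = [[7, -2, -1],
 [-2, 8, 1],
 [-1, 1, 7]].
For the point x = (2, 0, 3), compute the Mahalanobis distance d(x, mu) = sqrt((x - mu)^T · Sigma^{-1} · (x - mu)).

Step 1 — centre the observation: (x - mu) = (-3, -1, 3).

Step 2 — invert Sigma (cofactor / det for 3×3, or solve directly):
  Sigma^{-1} = [[0.1558, 0.0368, 0.017],
 [0.0368, 0.136, -0.0142],
 [0.017, -0.0142, 0.1473]].

Step 3 — form the quadratic (x - mu)^T · Sigma^{-1} · (x - mu):
  Sigma^{-1} · (x - mu) = (-0.4533, -0.289, 0.4051).
  (x - mu)^T · [Sigma^{-1} · (x - mu)] = (-3)·(-0.4533) + (-1)·(-0.289) + (3)·(0.4051) = 2.864.

Step 4 — take square root: d = √(2.864) ≈ 1.6923.

d(x, mu) = √(2.864) ≈ 1.6923


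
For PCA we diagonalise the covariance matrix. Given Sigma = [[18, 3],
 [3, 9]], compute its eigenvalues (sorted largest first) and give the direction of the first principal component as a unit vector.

Step 1 — characteristic polynomial of 2×2 Sigma:
  det(Sigma - λI) = λ² - trace · λ + det = 0.
  trace = 18 + 9 = 27, det = 18·9 - (3)² = 153.
Step 2 — discriminant:
  Δ = trace² - 4·det = 729 - 612 = 117.
Step 3 — eigenvalues:
  λ = (trace ± √Δ)/2 = (27 ± 10.8167)/2,
  λ_1 = 18.9083,  λ_2 = 8.0917.

Step 4 — unit eigenvector for λ_1: solve (Sigma - λ_1 I)v = 0. First row:
  (18 - 18.9083)·v_x + (3)·v_y = 0, i.e. (-0.9083)·v_x + (3)·v_y = 0,
  so v ∝ (b, λ_1 - a) = (3, 0.9083) = u.
  ||u|| = √((3)² + (0.9083)²) = √(9.8251) ≈ 3.1345,
  v_1 = u/||u|| ≈ (0.9571, 0.2898) (||v_1|| = 1).

λ_1 = 18.9083,  λ_2 = 8.0917;  v_1 ≈ (0.9571, 0.2898)


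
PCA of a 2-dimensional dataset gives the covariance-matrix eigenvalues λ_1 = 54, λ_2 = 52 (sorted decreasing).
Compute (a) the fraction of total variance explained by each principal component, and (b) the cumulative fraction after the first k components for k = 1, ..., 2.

Step 1 — total variance = trace(Sigma) = Σ λ_i = 54 + 52 = 106.

Step 2 — fraction explained by component i = λ_i / Σ λ:
  PC1: 54/106 = 0.5094
  PC2: 52/106 = 0.4906

Step 3 — cumulative fraction after k components = (λ_1 + ... + λ_k) / Σ λ:
  k = 1: 54/106 = 0.5094
  k = 2: (54 + 52)/106 = 106/106 = 1

Summary (fraction, with percent):

explained: PC1 0.5094 (50.94%), PC2 0.4906 (49.06%);  cumulative: 0.5094, 1


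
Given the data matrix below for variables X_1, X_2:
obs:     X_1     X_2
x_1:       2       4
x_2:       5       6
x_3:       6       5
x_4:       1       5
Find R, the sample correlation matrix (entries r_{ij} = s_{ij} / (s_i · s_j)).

Step 1 — column means:
  mean(X_1) = (2 + 5 + 6 + 1) / 4 = 14/4 = 3.5
  mean(X_2) = (4 + 6 + 5 + 5) / 4 = 20/4 = 5

Step 2 — sample variances and covariances s[i,j] = (1/(n-1)) · Σ_k (x_{k,i} - mean_i) · (x_{k,j} - mean_j), with n-1 = 3:
  s[X_1,X_1] = ((-1.5)·(-1.5) + (1.5)·(1.5) + (2.5)·(2.5) + (-2.5)·(-2.5)) / 3 = 17/3 = 5.6667
  s[X_1,X_2] = ((-1.5)·(-1) + (1.5)·(1) + (2.5)·(0) + (-2.5)·(0)) / 3 = 3/3 = 1
  s[X_2,X_2] = ((-1)·(-1) + (1)·(1) + (0)·(0) + (0)·(0)) / 3 = 2/3 = 0.6667
  Sample standard deviations s_i = √(s[i,i]):
  s(X_1) = √(5.6667) = 2.3805
  s(X_2) = √(0.6667) = 0.8165

Step 3 — r_{ij} = s_{ij} / (s_i · s_j):
  r[X_1,X_1] = 1 (diagonal).
  r[X_1,X_2] = 1 / (2.3805 · 0.8165) = 1 / 1.9437 = 0.5145
  r[X_2,X_2] = 1 (diagonal).

R is symmetric with unit diagonal. Assembling:

R = [[1, 0.5145],
 [0.5145, 1]]
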